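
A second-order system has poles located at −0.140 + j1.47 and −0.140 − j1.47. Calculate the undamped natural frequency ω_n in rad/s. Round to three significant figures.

|pole| = ω_n = √(0.140² + 1.47²) = 1.48 rad/s; ζ = cos θ = σ/ω_n = 0.0948.

ω_n ≈ 1.48 rad/s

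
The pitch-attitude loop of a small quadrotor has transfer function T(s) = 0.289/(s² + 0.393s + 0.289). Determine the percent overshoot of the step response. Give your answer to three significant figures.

%OS ≈ 29.1%

Matching coefficients with s² + 2ζω_n s + ω_n² gives ω_n² = 0.289 ⇒ ω_n = 0.538 rad/s, and ζ = 0.393/(2ω_n) = 0.366.
Overshoot: exp(−π·0.366/√(1−0.366²)) = 0.291, i.e. 29.1%.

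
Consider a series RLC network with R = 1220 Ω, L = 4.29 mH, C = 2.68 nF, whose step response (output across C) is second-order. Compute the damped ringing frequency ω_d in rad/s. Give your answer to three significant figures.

ω_d ≈ 258000 rad/s

For a series RLC circuit (capacitor voltage as output), ω_n = 1/√(LC) = 1/√(4.29 mH · 2.68 nF) = 295000 rad/s.
ζ = (R/2)·√(C/L) = (1220/2)·√(2.68 nF/4.29 mH) = 0.482.
The damped frequency ω_d = ω_n√(1−ζ²) = 258000 rad/s.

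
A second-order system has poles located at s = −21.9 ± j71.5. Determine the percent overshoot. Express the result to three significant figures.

%OS ≈ 38.2%

With σ = 21.9, ω_d = 71.5: ω_n = √(σ²+ω_d²) = 74.8 rad/s, ζ = σ/ω_n = 0.293.
Overshoot: exp(−π·0.293/√(1−0.293²)) = 0.382, i.e. 38.2%.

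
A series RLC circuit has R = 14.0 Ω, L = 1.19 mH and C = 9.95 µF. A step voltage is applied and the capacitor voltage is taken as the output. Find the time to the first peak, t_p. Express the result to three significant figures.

For a series RLC circuit (capacitor voltage as output), ω_n = 1/√(LC) = 1/√(1.19 mH · 9.95 µF) = 9190 rad/s.
ζ = (R/2)·√(C/L) = (14.0/2)·√(9.95 µF/1.19 mH) = 0.640.
ω_d = ω_n√(1−ζ²) = 7060 rad/s. t_p = π/ω_d = 0.000445 s.

t_p ≈ 0.000445 s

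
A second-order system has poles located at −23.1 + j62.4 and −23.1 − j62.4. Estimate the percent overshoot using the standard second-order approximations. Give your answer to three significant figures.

With σ = 23.1, ω_d = 62.4: ω_n = √(σ²+ω_d²) = 66.5 rad/s, ζ = σ/ω_n = 0.347.
Overshoot: exp(−π·0.347/√(1−0.347²)) = 0.313, i.e. 31.3%.

%OS ≈ 31.3%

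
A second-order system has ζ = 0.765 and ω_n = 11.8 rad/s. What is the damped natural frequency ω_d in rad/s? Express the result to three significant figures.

ω_d ≈ 7.60 rad/s

ω_d = ω_n√(1−ζ²) = 11.8·√0.415 = 7.60 rad/s.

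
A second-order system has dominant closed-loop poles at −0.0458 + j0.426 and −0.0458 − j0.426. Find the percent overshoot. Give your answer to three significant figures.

The poles are at −σ ± jω_d with σ = 0.0458 and ω_d = 0.426, so ω_n = √(σ²+ω_d²) = 0.428 rad/s and ζ = σ/ω_n = 0.107.
%OS = 100·exp(−πζ/√(1−ζ²)) = 71.3%.

%OS ≈ 71.3%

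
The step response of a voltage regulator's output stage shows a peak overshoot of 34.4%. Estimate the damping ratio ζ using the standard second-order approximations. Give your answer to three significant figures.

ζ = −ln(OS)/√(π² + (ln OS)²). With OS = 0.344, ln OS = −1.067 and ζ = 1.067/3.318 = 0.322.

ζ ≈ 0.322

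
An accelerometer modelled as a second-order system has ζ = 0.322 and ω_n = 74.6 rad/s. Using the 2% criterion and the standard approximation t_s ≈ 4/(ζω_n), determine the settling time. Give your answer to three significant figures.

t_s ≈ 0.167 s

t_s ≈ 4/(ζω_n) = 4/(0.322 × 74.6) = 0.167 s.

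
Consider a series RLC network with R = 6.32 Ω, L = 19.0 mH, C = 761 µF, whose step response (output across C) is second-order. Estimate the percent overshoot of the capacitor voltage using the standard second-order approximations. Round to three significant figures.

%OS ≈ 7.69%

For a series RLC circuit (capacitor voltage as output), ω_n = 1/√(LC) = 1/√(19.0 mH · 761 µF) = 263 rad/s.
ζ = (R/2)·√(C/L) = (6.32/2)·√(761 µF/19.0 mH) = 0.632.
Overshoot: exp(−π·0.632/√(1−0.632²)) = 0.0769, i.e. 7.69%.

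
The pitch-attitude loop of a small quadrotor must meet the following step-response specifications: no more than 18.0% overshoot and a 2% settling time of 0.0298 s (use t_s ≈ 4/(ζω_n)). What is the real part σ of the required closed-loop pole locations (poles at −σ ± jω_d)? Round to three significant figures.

The settling-time spec alone fixes σ = ζω_n = 4/t_s = 4/0.0298 = 134.
(Overshoot then fixes ζ = 0.479 and hence ω_d = σ·√(1−ζ²)/ζ = 246 rad/s.)

σ ≈ 134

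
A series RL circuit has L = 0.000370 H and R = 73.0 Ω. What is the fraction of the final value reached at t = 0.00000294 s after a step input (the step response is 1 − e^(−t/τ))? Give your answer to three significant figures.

τ = L/R = 0.000370/73.0 = 0.00000507 s.
y(t)/y_∞ = 1 − e^(−t/τ) = 1 − e^(−0.00000294/0.00000507) = 1 − e^(−0.580) = 0.440.

y/y_∞ ≈ 0.440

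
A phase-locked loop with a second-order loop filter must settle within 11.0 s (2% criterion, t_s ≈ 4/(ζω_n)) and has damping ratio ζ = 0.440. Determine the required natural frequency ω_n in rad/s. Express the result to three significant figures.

ω_n ≈ 0.826 rad/s

Rearranging t_s ≈ 4/(ζω_n) gives ω_n = 4/(ζ·t_s) = 4/(0.440 × 11.0) = 0.826 rad/s.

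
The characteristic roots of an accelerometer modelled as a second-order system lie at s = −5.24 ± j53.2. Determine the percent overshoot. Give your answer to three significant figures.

|pole| = ω_n = √(5.24² + 53.2²) = 53.5 rad/s; ζ = cos θ = σ/ω_n = 0.0980.
Overshoot: exp(−π·0.0980/√(1−0.0980²)) = 0.734, i.e. 73.4%.

%OS ≈ 73.4%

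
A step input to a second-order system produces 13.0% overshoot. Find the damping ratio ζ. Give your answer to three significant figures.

ζ ≈ 0.545

Inverting the overshoot relation: ζ = |ln 0.130|/√(π² + ln²0.130) = 0.545.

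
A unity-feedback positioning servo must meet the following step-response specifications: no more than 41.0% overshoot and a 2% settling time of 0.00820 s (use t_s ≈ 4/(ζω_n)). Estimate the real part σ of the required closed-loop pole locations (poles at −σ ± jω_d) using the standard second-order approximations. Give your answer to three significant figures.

The settling-time spec alone fixes σ = ζω_n = 4/t_s = 4/0.00820 = 488.
(Overshoot then fixes ζ = 0.273 and hence ω_d = σ·√(1−ζ²)/ζ = 1720 rad/s.)

σ ≈ 488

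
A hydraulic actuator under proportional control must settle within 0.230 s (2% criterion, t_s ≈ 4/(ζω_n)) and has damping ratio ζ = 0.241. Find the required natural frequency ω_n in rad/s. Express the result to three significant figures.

ω_n ≈ 72.2 rad/s

Rearranging t_s ≈ 4/(ζω_n) gives ω_n = 4/(ζ·t_s) = 4/(0.241 × 0.230) = 72.2 rad/s.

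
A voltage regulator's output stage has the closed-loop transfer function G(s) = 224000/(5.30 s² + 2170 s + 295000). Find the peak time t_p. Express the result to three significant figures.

t_p ≈ 0.0268 s

Dividing through by 5.30: denominator becomes s² + 409.4 s + 55660.
So ω_n = √55660 = 236 rad/s and ζ = 409.4/(2·236) = 0.868.
ω_d = ω_n√(1−ζ²) = 117 rad/s. t_p = π/ω_d = 0.0268 s.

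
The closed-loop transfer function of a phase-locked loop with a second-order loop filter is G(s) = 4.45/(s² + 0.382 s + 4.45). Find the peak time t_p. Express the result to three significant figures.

ω_n = √4.45 = 2.11 rad/s; ζ = 0.382/(2·2.11) = 0.0905.
ω_d = 2.11·√(1 − 0.0905²) = 2.10 rad/s. Then t_p = π/ω_d = 1.50 s.

t_p ≈ 1.50 s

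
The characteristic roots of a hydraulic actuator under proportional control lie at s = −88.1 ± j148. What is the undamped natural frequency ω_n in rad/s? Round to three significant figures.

ω_n ≈ 172 rad/s

|pole| = ω_n = √(88.1² + 148²) = 172 rad/s; ζ = cos θ = σ/ω_n = 0.512.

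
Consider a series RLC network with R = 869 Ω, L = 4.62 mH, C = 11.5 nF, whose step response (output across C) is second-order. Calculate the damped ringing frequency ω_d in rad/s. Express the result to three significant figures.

ω_d ≈ 99900 rad/s

For a series RLC circuit (capacitor voltage as output), ω_n = 1/√(LC) = 1/√(4.62 mH · 11.5 nF) = 137000 rad/s.
ζ = (R/2)·√(C/L) = (869/2)·√(11.5 nF/4.62 mH) = 0.686.
ω_d = ω_n√(1−ζ²) = 99900 rad/s.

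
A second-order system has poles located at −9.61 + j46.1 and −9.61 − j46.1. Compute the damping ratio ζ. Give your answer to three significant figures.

|pole| = ω_n = √(9.61² + 46.1²) = 47.1 rad/s; ζ = cos θ = σ/ω_n = 0.204.

ζ ≈ 0.204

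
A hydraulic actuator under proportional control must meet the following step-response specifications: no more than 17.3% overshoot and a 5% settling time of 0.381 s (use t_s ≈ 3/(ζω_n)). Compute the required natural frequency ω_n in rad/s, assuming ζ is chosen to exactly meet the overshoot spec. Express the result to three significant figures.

ω_n ≈ 16.1 rad/s

ζ = −ln(OS)/√(π² + (ln OS)²). With OS = 0.173, ln OS = −1.754 and ζ = 1.754/3.598 = 0.488.
Then ω_n = 3/(ζ t_s) = 3/(0.488 × 0.381) = 16.1 rad/s.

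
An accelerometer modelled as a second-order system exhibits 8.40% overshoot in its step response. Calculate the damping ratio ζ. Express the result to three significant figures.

ζ ≈ 0.619

Inverting the overshoot relation: ζ = |ln 0.0840|/√(π² + ln²0.0840) = 0.619.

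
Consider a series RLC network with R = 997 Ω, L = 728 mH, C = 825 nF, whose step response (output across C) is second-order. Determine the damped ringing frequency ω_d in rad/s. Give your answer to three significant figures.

For a series RLC circuit (capacitor voltage as output), ω_n = 1/√(LC) = 1/√(728 mH · 825 nF) = 1290 rad/s.
ζ = (R/2)·√(C/L) = (997/2)·√(825 nF/728 mH) = 0.531.
ω_d = ω_n√(1−ζ²) = 1090 rad/s.

ω_d ≈ 1090 rad/s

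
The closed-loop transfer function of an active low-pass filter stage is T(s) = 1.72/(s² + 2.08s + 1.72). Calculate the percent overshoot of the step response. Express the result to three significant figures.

%OS ≈ 1.68%

Comparing the denominator to s² + 2ζω_n s + ω_n²: ω_n = √1.72 = 1.31 rad/s, and 2ζω_n = 2.08 so ζ = 2.08/(2·1.31) = 0.793.
%OS = 100·exp(−πζ/√(1−ζ²)) = 1.68%.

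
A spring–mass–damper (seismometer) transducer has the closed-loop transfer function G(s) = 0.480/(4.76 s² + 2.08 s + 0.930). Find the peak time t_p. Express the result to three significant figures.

Dividing through by 4.76: denominator becomes s² + 0.4370 s + 0.1954.
So ω_n = √0.1954 = 0.442 rad/s and ζ = 0.4370/(2·0.442) = 0.494.
ω_d = ω_n√(1−ζ²) = 0.384 rad/s. t_p = π/ω_d = 8.18 s.

t_p ≈ 8.18 s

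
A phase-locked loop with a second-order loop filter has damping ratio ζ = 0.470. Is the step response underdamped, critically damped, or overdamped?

underdamped

Since ζ = 0.470 < 1, the system is underdamped.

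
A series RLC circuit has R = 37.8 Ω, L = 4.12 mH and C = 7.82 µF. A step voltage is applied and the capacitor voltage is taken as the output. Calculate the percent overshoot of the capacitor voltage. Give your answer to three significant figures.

%OS ≈ 1.05%

For a series RLC circuit (capacitor voltage as output), ω_n = 1/√(LC) = 1/√(4.12 mH · 7.82 µF) = 5570 rad/s.
ζ = (R/2)·√(C/L) = (37.8/2)·√(7.82 µF/4.12 mH) = 0.823.
%OS = 100·exp(−πζ/√(1−ζ²)) = 1.05%.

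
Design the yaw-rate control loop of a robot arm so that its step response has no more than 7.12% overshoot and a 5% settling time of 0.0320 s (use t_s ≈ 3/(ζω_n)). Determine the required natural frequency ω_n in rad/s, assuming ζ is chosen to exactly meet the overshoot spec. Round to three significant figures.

ω_n ≈ 146 rad/s

Inverting the overshoot relation: ζ = |ln 0.0712|/√(π² + ln²0.0712) = 0.644.
Then ω_n = 3/(ζ t_s) = 3/(0.644 × 0.0320) = 146 rad/s.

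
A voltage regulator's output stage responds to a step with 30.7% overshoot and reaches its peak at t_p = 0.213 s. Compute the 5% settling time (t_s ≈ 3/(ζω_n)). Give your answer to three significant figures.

The overshoot fixes ζ = −ln(OS)/√(π²+ln²(OS)) = 0.352.
From t_p = π/ω_d, ω_d = π/0.213 = 14.7 rad/s, so ω_n = ω_d/√(1−ζ²) = 15.8 rad/s.
t_s ≈ 3/(ζω_n) = 3/(0.352·15.8) = 0.541 s.

t_s ≈ 0.541 s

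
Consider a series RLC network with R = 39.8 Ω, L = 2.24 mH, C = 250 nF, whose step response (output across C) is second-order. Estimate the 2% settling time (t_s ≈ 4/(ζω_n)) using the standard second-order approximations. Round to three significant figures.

For a series RLC circuit (capacitor voltage as output), ω_n = 1/√(LC) = 1/√(2.24 mH · 250 nF) = 42300 rad/s.
ζ = (R/2)·√(C/L) = (39.8/2)·√(250 nF/2.24 mH) = 0.210.
t_s ≈ 4/(ζω_n) = 0.000450 s.

t_s ≈ 0.000450 s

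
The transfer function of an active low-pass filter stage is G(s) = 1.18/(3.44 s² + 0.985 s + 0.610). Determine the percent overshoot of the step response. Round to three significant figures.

Dividing through by 3.44: denominator becomes s² + 0.2863 s + 0.1773.
So ω_n = √0.1773 = 0.421 rad/s and ζ = 0.2863/(2·0.421) = 0.340.
%OS = 100·exp(−πζ/√(1−ζ²)) = 32.1%.

%OS ≈ 32.1%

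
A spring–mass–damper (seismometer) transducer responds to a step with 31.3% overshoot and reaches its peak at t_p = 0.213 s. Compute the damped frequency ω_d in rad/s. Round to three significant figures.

t_p = π/ω_d, so ω_d = π/0.213 = 14.7 rad/s.

ω_d ≈ 14.7 rad/s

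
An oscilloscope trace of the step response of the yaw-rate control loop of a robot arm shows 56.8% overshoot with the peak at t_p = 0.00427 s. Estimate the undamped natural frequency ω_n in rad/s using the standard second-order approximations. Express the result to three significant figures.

ω_n ≈ 748 rad/s

The overshoot fixes ζ = −ln(OS)/√(π²+ln²(OS)) = 0.177.
From t_p = π/ω_d, ω_d = π/0.00427 = 736 rad/s, so ω_n = ω_d/√(1−ζ²) = 748 rad/s.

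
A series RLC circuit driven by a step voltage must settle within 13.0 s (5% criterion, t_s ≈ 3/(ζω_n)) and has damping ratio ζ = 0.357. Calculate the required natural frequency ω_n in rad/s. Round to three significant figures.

ω_n ≈ 0.646 rad/s

Rearranging t_s ≈ 3/(ζω_n) gives ω_n = 3/(ζ·t_s) = 3/(0.357 × 13.0) = 0.646 rad/s.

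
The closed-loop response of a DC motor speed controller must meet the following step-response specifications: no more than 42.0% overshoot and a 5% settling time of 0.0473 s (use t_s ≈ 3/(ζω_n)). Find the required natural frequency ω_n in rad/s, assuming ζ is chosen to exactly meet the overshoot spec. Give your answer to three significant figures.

ω_n ≈ 238 rad/s

ζ = −ln(OS)/√(π² + (ln OS)²). With OS = 0.420, ln OS = −0.8675 and ζ = 0.8675/3.259 = 0.266.
Then ω_n = 3/(ζ t_s) = 3/(0.266 × 0.0473) = 238 rad/s.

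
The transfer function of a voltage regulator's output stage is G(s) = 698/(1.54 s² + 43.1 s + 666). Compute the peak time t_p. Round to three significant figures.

Dividing through by 1.54: denominator becomes s² + 27.99 s + 432.5.
So ω_n = √432.5 = 20.8 rad/s and ζ = 27.99/(2·20.8) = 0.673.
The damped frequency ω_d = ω_n√(1−ζ²) = 15.4 rad/s. t_p = π/ω_d = 0.204 s.

t_p ≈ 0.204 s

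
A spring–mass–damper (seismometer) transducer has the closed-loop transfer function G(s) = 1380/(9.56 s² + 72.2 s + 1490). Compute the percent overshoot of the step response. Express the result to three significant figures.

Dividing through by 9.56: denominator becomes s² + 7.552 s + 155.9.
So ω_n = √155.9 = 12.5 rad/s and ζ = 7.552/(2·12.5) = 0.302.
%OS = 100 e^{−πζ/√(1−ζ²)} with ζ = 0.302 gives 36.9%.

%OS ≈ 36.9%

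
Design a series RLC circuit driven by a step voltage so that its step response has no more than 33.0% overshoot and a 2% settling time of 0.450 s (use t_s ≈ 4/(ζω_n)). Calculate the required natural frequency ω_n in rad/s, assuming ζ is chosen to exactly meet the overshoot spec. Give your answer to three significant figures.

ζ = −ln(OS)/√(π² + (ln OS)²). With OS = 0.330, ln OS = −1.109 and ζ = 1.109/3.331 = 0.333.
From t_s ≈ 4/(ζω_n): ω_n = 4/(ζ·t_s) = 4/(0.333·0.450) = 26.7 rad/s.

ω_n ≈ 26.7 rad/s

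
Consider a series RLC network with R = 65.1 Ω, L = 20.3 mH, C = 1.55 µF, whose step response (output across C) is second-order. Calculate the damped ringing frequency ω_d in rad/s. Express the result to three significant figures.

For a series RLC circuit (capacitor voltage as output), ω_n = 1/√(LC) = 1/√(20.3 mH · 1.55 µF) = 5640 rad/s.
ζ = (R/2)·√(C/L) = (65.1/2)·√(1.55 µF/20.3 mH) = 0.284.
ω_d = 5640·√(1 − 0.284²) = 5400 rad/s.

ω_d ≈ 5400 rad/s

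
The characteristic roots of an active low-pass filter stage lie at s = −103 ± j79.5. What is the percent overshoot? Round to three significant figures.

|pole| = ω_n = √(103² + 79.5²) = 130 rad/s; ζ = cos θ = σ/ω_n = 0.792.
%OS = 100 e^{−πζ/√(1−ζ²)} with ζ = 0.792 gives 1.71%.

%OS ≈ 1.71%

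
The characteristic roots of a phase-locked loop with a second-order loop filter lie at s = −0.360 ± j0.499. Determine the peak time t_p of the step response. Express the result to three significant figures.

t_p = π/ω_d with ω_d = 0.499 (the imaginary part), so t_p = 6.30 s.

t_p ≈ 6.30 s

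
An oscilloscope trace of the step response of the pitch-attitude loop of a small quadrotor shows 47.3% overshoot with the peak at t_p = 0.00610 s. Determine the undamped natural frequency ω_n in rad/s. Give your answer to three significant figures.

From the overshoot, ζ = −ln(OS)/√(π²+ln²(OS)) = 0.232.
t_p = π/ω_d ⇒ ω_d = 515 rad/s; then ω_n = ω_d/√(1−ζ²) = 529 rad/s.

ω_n ≈ 529 rad/s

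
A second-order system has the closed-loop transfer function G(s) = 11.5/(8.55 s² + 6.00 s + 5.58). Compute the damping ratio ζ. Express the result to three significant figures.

ζ ≈ 0.434

Dividing through by 8.55: denominator becomes s² + 0.7018 s + 0.6526.
So ω_n = √0.6526 = 0.808 rad/s and ζ = 0.7018/(2·0.808) = 0.434.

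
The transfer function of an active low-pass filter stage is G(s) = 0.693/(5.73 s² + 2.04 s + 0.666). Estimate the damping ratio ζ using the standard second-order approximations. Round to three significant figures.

Dividing through by 5.73: denominator becomes s² + 0.3560 s + 0.1162.
So ω_n = √0.1162 = 0.341 rad/s and ζ = 0.3560/(2·0.341) = 0.522.

ζ ≈ 0.522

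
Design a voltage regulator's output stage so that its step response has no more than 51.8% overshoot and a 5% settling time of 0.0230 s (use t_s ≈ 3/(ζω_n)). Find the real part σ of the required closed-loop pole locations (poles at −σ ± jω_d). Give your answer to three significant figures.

The settling-time spec alone fixes σ = ζω_n = 3/t_s = 3/0.0230 = 130.
(Overshoot then fixes ζ = 0.205 and hence ω_d = σ·√(1−ζ²)/ζ = 623 rad/s.)

σ ≈ 130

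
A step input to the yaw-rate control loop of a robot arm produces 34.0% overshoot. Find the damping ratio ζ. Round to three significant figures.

Inverting the overshoot relation: ζ = |ln 0.340|/√(π² + ln²0.340) = 0.325.

ζ ≈ 0.325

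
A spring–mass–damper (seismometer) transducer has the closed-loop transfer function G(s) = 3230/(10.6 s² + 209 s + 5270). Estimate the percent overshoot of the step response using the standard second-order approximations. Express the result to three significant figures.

Dividing through by 10.6: denominator becomes s² + 19.72 s + 497.2.
So ω_n = √497.2 = 22.3 rad/s and ζ = 19.72/(2·22.3) = 0.442.
%OS = 100·exp(−πζ/√(1−ζ²)) = 21.3%.

%OS ≈ 21.3%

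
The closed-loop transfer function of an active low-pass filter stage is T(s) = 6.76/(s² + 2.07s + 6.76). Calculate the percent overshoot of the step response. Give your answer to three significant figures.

%OS ≈ 25.6%

Comparing the denominator to s² + 2ζω_n s + ω_n²: ω_n = √6.76 = 2.60 rad/s, and 2ζω_n = 2.07 so ζ = 2.07/(2·2.60) = 0.398.
%OS = 100 e^{−πζ/√(1−ζ²)} with ζ = 0.398 gives 25.6%.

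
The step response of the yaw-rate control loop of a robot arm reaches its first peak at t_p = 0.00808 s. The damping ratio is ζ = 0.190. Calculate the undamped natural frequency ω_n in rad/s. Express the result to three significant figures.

ω_n ≈ 396 rad/s

Peak time t_p = π/ω_d, so ω_d = π/t_p = π/0.00808 = 389 rad/s.
ω_n = ω_d/√(1−ζ²) = 389/√0.964 = 396 rad/s.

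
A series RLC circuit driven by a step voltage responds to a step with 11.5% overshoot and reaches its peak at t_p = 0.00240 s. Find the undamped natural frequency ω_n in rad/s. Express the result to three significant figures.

ζ from %OS: ζ = |ln 0.115|/√(π²+ln²0.115) = 0.567.
t_p = π/ω_d ⇒ ω_d = 1310 rad/s; then ω_n = ω_d/√(1−ζ²) = 1590 rad/s.

ω_n ≈ 1590 rad/s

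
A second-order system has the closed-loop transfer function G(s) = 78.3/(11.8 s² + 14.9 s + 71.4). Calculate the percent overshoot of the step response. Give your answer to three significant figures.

Dividing through by 11.8: denominator becomes s² + 1.263 s + 6.051.
So ω_n = √6.051 = 2.46 rad/s and ζ = 1.263/(2·2.46) = 0.257.
Overshoot: exp(−π·0.257/√(1−0.257²)) = 0.434, i.e. 43.4%.

%OS ≈ 43.4%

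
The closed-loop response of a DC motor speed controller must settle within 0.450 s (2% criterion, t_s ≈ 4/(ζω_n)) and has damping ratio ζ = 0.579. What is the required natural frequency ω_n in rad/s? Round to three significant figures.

Rearranging t_s ≈ 4/(ζω_n) gives ω_n = 4/(ζ·t_s) = 4/(0.579 × 0.450) = 15.4 rad/s.

ω_n ≈ 15.4 rad/s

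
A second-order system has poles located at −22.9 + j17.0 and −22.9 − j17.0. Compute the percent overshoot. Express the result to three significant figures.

With σ = 22.9, ω_d = 17.0: ω_n = √(σ²+ω_d²) = 28.5 rad/s, ζ = σ/ω_n = 0.803.
%OS = 100·exp(−πζ/√(1−ζ²)) = 1.45%.

%OS ≈ 1.45%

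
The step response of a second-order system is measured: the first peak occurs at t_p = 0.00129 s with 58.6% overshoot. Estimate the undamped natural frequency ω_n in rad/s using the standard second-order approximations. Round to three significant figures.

ζ from %OS: ζ = |ln 0.586|/√(π²+ln²0.586) = 0.168.
From t_p = π/ω_d, ω_d = π/0.00129 = 2440 rad/s, so ω_n = ω_d/√(1−ζ²) = 2470 rad/s.

ω_n ≈ 2470 rad/s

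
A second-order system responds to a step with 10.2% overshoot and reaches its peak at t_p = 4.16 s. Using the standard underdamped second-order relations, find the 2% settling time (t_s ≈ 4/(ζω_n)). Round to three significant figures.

t_s ≈ 7.29 s

The overshoot fixes ζ = −ln(OS)/√(π²+ln²(OS)) = 0.588.
t_p = π/ω_d ⇒ ω_d = 0.755 rad/s; then ω_n = ω_d/√(1−ζ²) = 0.934 rad/s.
t_s ≈ 4/(ζω_n) = 4/(0.588·0.934) = 7.29 s.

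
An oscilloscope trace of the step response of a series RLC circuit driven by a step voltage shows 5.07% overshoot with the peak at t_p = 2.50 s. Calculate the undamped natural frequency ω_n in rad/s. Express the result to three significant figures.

ζ from %OS: ζ = |ln 0.0507|/√(π²+ln²0.0507) = 0.688.
From t_p = π/ω_d, ω_d = π/2.50 = 1.26 rad/s, so ω_n = ω_d/√(1−ζ²) = 1.73 rad/s.

ω_n ≈ 1.73 rad/s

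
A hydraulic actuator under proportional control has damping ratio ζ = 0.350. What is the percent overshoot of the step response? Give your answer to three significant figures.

For an underdamped second-order system, %OS = 100·exp(−πζ/√(1−ζ²)).
πζ/√(1−ζ²) = π·0.350/√(1−0.122) = 1.174, so %OS = 100·e^(−1.174) = 30.9%.

%OS ≈ 30.9%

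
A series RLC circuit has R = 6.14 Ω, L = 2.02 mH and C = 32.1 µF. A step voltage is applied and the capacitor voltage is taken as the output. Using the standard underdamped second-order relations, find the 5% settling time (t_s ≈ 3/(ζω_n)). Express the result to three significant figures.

t_s ≈ 0.00197 s

For a series RLC circuit (capacitor voltage as output), ω_n = 1/√(LC) = 1/√(2.02 mH · 32.1 µF) = 3930 rad/s.
ζ = (R/2)·√(C/L) = (6.14/2)·√(32.1 µF/2.02 mH) = 0.387.
t_s ≈ 3/(ζω_n) = 0.00197 s.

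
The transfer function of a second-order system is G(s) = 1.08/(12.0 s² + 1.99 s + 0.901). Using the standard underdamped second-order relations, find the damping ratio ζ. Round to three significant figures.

ζ ≈ 0.303

Dividing through by 12.0: denominator becomes s² + 0.1658 s + 0.07508.
So ω_n = √0.07508 = 0.274 rad/s and ζ = 0.1658/(2·0.274) = 0.303.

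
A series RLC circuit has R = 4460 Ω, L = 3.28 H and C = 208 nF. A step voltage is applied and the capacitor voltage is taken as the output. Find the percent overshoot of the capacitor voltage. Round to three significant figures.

%OS ≈ 11.9%

For a series RLC circuit (capacitor voltage as output), ω_n = 1/√(LC) = 1/√(3.28 H · 208 nF) = 1210 rad/s.
ζ = (R/2)·√(C/L) = (4460/2)·√(208 nF/3.28 H) = 0.562.
%OS = 100·exp(−πζ/√(1−ζ²)) = 11.9%.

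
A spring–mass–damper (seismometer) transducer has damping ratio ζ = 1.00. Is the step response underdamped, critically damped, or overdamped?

critically damped

Since ζ = 1, the system is critically damped.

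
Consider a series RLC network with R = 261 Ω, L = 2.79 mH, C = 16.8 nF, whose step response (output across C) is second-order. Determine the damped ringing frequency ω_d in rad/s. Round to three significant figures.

For a series RLC circuit (capacitor voltage as output), ω_n = 1/√(LC) = 1/√(2.79 mH · 16.8 nF) = 146000 rad/s.
ζ = (R/2)·√(C/L) = (261/2)·√(16.8 nF/2.79 mH) = 0.320.
The damped frequency ω_d = ω_n√(1−ζ²) = 138000 rad/s.

ω_d ≈ 138000 rad/s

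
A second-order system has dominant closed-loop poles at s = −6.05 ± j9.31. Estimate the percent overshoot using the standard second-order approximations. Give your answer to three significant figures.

The poles are at −σ ± jω_d with σ = 6.05 and ω_d = 9.31, so ω_n = √(σ²+ω_d²) = 11.1 rad/s and ζ = σ/ω_n = 0.545.
%OS = 100·exp(−πζ/√(1−ζ²)) = 13.0%.

%OS ≈ 13.0%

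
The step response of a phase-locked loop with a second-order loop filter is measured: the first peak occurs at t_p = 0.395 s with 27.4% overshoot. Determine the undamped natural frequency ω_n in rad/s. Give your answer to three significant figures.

The overshoot fixes ζ = −ln(OS)/√(π²+ln²(OS)) = 0.381.
t_p = π/ω_d ⇒ ω_d = 7.95 rad/s; then ω_n = ω_d/√(1−ζ²) = 8.60 rad/s.

ω_n ≈ 8.60 rad/s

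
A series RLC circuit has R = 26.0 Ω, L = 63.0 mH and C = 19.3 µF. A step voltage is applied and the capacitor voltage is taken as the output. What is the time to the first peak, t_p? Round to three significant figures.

For a series RLC circuit (capacitor voltage as output), ω_n = 1/√(LC) = 1/√(63.0 mH · 19.3 µF) = 907 rad/s.
ζ = (R/2)·√(C/L) = (26.0/2)·√(19.3 µF/63.0 mH) = 0.228.
The damped frequency ω_d = ω_n√(1−ζ²) = 883 rad/s. t_p = π/ω_d = 0.00356 s.

t_p ≈ 0.00356 s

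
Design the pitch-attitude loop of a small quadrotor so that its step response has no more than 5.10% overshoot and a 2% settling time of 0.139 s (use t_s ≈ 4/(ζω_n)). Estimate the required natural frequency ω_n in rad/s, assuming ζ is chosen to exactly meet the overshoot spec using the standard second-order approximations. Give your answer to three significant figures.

ω_n ≈ 41.8 rad/s

Inverting the overshoot relation: ζ = |ln 0.0510|/√(π² + ln²0.0510) = 0.688.
Then ω_n = 4/(ζ t_s) = 4/(0.688 × 0.139) = 41.8 rad/s.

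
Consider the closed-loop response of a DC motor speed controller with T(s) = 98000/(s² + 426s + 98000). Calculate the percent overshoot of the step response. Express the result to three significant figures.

%OS ≈ 5.41%

Comparing the denominator to s² + 2ζω_n s + ω_n²: ω_n = √98000 = 313 rad/s, and 2ζω_n = 426 so ζ = 426/(2·313) = 0.680.
%OS = 100 e^{−πζ/√(1−ζ²)} with ζ = 0.680 gives 5.41%.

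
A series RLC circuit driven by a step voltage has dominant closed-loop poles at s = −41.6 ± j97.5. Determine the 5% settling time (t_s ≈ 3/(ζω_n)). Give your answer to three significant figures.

t_s ≈ 0.0721 s

For poles at −σ ± jω_d, ζω_n = σ = 41.6, so t_s ≈ 3/σ = 0.0721 s.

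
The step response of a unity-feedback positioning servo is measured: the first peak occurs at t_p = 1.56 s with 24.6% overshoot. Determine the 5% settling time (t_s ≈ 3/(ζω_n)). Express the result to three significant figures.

t_s ≈ 3.34 s

ζ from %OS: ζ = |ln 0.246|/√(π²+ln²0.246) = 0.408.
t_p = π/ω_d ⇒ ω_d = 2.01 rad/s; then ω_n = ω_d/√(1−ζ²) = 2.21 rad/s.
t_s ≈ 3/(ζω_n) = 3/(0.408·2.21) = 3.34 s.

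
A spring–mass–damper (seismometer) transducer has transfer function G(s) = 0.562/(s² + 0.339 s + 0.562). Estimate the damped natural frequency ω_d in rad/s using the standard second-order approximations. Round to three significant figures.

Matching coefficients with s² + 2ζω_n s + ω_n² gives ω_n² = 0.562 ⇒ ω_n = 0.750 rad/s, and ζ = 0.339/(2ω_n) = 0.226.
ω_d = 0.750·√(1 − 0.226²) = 0.730 rad/s.

ω_d ≈ 0.730 rad/s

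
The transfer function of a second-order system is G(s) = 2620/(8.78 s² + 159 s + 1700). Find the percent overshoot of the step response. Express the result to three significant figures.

%OS ≈ 6.77%

Dividing through by 8.78: denominator becomes s² + 18.11 s + 193.6.
So ω_n = √193.6 = 13.9 rad/s and ζ = 18.11/(2·13.9) = 0.651.
%OS = 100 e^{−πζ/√(1−ζ²)} with ζ = 0.651 gives 6.77%.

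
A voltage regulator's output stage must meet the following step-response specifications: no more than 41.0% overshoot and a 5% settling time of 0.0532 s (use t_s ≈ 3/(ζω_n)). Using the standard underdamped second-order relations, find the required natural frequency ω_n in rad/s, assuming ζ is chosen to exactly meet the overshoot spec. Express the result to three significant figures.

ω_n ≈ 207 rad/s

ζ = −ln(OS)/√(π² + (ln OS)²). With OS = 0.410, ln OS = −0.8916 and ζ = 0.8916/3.266 = 0.273.
From t_s ≈ 3/(ζω_n): ω_n = 3/(ζ·t_s) = 3/(0.273·0.0532) = 207 rad/s.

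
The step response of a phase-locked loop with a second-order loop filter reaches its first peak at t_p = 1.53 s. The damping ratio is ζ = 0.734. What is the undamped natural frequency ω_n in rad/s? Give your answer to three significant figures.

ω_n ≈ 3.02 rad/s

Peak time t_p = π/ω_d, so ω_d = π/t_p = π/1.53 = 2.05 rad/s.
ω_n = ω_d/√(1−ζ²) = 2.05/√0.461 = 3.02 rad/s.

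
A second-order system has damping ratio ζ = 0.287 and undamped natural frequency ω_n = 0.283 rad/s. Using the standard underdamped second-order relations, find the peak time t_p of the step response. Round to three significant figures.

The damped frequency is ω_d = ω_n√(1−ζ²) = 0.283·√(1−0.0824) = 0.271 rad/s.
Peak time t_p = π/ω_d = π/0.271 = 11.6 s.

t_p ≈ 11.6 s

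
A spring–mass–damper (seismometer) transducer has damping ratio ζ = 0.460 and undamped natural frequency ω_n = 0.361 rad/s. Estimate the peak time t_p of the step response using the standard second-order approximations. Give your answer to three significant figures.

t_p ≈ 9.80 s

The damped frequency is ω_d = ω_n√(1−ζ²) = 0.361·√(1−0.212) = 0.321 rad/s.
Peak time t_p = π/ω_d = π/0.321 = 9.80 s.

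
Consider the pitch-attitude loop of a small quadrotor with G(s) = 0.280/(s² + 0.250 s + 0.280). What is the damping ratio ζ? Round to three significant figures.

Comparing the denominator to s² + 2ζω_n s + ω_n²: ω_n = √0.280 = 0.529 rad/s, and 2ζω_n = 0.250 so ζ = 0.250/(2·0.529) = 0.236.

ζ ≈ 0.236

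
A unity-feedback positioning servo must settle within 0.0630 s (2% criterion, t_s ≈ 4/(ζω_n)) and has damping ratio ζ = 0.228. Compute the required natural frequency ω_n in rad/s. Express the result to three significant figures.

Rearranging t_s ≈ 4/(ζω_n) gives ω_n = 4/(ζ·t_s) = 4/(0.228 × 0.0630) = 278 rad/s.

ω_n ≈ 278 rad/s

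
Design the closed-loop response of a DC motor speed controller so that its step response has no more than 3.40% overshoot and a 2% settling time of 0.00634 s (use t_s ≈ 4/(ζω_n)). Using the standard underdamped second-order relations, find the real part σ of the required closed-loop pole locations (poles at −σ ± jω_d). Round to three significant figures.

σ ≈ 631

The settling-time spec alone fixes σ = ζω_n = 4/t_s = 4/0.00634 = 631.
(Overshoot then fixes ζ = 0.733 and hence ω_d = σ·√(1−ζ²)/ζ = 586 rad/s.)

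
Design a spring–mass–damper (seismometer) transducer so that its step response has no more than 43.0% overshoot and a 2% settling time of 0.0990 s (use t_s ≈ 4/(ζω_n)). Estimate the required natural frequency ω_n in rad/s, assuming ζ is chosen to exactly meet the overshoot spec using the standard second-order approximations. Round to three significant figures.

Inverting the overshoot relation: ζ = |ln 0.430|/√(π² + ln²0.430) = 0.259.
From t_s ≈ 4/(ζω_n): ω_n = 4/(ζ·t_s) = 4/(0.259·0.0990) = 156 rad/s.

ω_n ≈ 156 rad/s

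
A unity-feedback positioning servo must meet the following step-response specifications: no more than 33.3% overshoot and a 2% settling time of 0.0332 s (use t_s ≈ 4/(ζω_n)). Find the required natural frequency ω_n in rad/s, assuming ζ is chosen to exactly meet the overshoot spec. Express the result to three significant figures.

ω_n ≈ 365 rad/s

ζ = −ln(OS)/√(π² + (ln OS)²). With OS = 0.333, ln OS = −1.100 and ζ = 1.100/3.328 = 0.330.
Then ω_n = 4/(ζ t_s) = 4/(0.330 × 0.0332) = 365 rad/s.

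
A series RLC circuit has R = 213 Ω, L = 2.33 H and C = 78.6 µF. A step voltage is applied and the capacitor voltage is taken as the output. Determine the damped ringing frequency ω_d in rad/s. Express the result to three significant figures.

ω_d ≈ 58.1 rad/s

For a series RLC circuit (capacitor voltage as output), ω_n = 1/√(LC) = 1/√(2.33 H · 78.6 µF) = 73.9 rad/s.
ζ = (R/2)·√(C/L) = (213/2)·√(78.6 µF/2.33 H) = 0.619.
The damped frequency ω_d = ω_n√(1−ζ²) = 58.1 rad/s.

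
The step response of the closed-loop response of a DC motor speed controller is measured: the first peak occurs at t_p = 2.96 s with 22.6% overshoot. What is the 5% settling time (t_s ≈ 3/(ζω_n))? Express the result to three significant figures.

ζ from %OS: ζ = |ln 0.226|/√(π²+ln²0.226) = 0.428.
From t_p = π/ω_d, ω_d = π/2.96 = 1.06 rad/s, so ω_n = ω_d/√(1−ζ²) = 1.17 rad/s.
t_s ≈ 3/(ζω_n) = 3/(0.428·1.17) = 5.97 s.

t_s ≈ 5.97 s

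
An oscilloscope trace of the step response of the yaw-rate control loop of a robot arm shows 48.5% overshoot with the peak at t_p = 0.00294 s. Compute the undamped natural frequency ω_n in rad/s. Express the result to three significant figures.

The overshoot fixes ζ = −ln(OS)/√(π²+ln²(OS)) = 0.224.
t_p = π/ω_d ⇒ ω_d = 1070 rad/s; then ω_n = ω_d/√(1−ζ²) = 1100 rad/s.

ω_n ≈ 1100 rad/s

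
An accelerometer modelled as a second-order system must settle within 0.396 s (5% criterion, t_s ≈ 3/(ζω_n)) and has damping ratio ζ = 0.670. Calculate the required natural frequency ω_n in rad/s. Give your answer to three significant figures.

Rearranging t_s ≈ 3/(ζω_n) gives ω_n = 3/(ζ·t_s) = 3/(0.670 × 0.396) = 11.3 rad/s.

ω_n ≈ 11.3 rad/s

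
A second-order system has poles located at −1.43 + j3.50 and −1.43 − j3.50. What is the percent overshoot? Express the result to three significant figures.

With σ = 1.43, ω_d = 3.50: ω_n = √(σ²+ω_d²) = 3.78 rad/s, ζ = σ/ω_n = 0.378.
%OS = 100·exp(−πζ/√(1−ζ²)) = 27.7%.

%OS ≈ 27.7%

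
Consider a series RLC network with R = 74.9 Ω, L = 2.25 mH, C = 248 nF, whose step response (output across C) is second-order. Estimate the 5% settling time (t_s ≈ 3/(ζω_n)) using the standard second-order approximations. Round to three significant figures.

For a series RLC circuit (capacitor voltage as output), ω_n = 1/√(LC) = 1/√(2.25 mH · 248 nF) = 42300 rad/s.
ζ = (R/2)·√(C/L) = (74.9/2)·√(248 nF/2.25 mH) = 0.393.
t_s ≈ 3/(ζω_n) = 0.000180 s.

t_s ≈ 0.000180 s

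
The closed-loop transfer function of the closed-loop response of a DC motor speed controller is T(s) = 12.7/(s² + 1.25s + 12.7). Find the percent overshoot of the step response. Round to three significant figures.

ω_n = √12.7 = 3.56 rad/s; ζ = 1.25/(2·3.56) = 0.175.
%OS = 100·exp(−πζ/√(1−ζ²)) = 57.1%.

%OS ≈ 57.1%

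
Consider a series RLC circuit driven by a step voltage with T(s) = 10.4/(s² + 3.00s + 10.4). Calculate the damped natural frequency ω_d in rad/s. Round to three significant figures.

ω_d ≈ 2.85 rad/s

Comparing the denominator to s² + 2ζω_n s + ω_n²: ω_n = √10.4 = 3.22 rad/s, and 2ζω_n = 3.00 so ζ = 3.00/(2·3.22) = 0.465.
ω_d = ω_n√(1−ζ²) = 2.85 rad/s.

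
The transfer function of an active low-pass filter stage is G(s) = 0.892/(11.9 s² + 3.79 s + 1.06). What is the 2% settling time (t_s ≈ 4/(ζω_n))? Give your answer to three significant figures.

Dividing through by 11.9: denominator becomes s² + 0.3185 s + 0.08908.
So ω_n = √0.08908 = 0.298 rad/s and ζ = 0.3185/(2·0.298) = 0.534.
t_s ≈ 4/(ζω_n) = 25.1 s.

t_s ≈ 25.1 s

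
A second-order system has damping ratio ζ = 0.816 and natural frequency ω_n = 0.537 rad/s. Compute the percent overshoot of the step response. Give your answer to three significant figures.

For an underdamped second-order system, %OS = 100·exp(−πζ/√(1−ζ²)).
πζ/√(1−ζ²) = π·0.816/√(1−0.666) = 4.435, so %OS = 100·e^(−4.435) = 1.19%.

%OS ≈ 1.19%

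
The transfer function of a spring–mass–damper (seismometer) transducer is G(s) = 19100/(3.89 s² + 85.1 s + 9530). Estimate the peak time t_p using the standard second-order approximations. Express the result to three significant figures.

t_p ≈ 0.0651 s

Dividing through by 3.89: denominator becomes s² + 21.88 s + 2450.
So ω_n = √2450 = 49.5 rad/s and ζ = 21.88/(2·49.5) = 0.221.
ω_d = ω_n√(1−ζ²) = 48.3 rad/s. t_p = π/ω_d = 0.0651 s.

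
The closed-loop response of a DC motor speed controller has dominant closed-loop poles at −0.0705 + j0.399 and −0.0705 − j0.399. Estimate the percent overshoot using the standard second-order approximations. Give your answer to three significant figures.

%OS ≈ 57.4%

The poles are at −σ ± jω_d with σ = 0.0705 and ω_d = 0.399, so ω_n = √(σ²+ω_d²) = 0.405 rad/s and ζ = σ/ω_n = 0.174.
Overshoot: exp(−π·0.174/√(1−0.174²)) = 0.574, i.e. 57.4%.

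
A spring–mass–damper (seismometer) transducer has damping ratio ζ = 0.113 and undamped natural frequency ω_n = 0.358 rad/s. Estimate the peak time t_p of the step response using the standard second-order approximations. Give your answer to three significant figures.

The damped frequency is ω_d = ω_n√(1−ζ²) = 0.358·√(1−0.0128) = 0.356 rad/s.
Peak time t_p = π/ω_d = π/0.356 = 8.83 s.

t_p ≈ 8.83 s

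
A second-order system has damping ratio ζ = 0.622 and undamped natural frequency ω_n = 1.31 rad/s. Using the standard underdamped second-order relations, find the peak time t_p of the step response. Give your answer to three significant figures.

t_p ≈ 3.06 s

The damped frequency is ω_d = ω_n√(1−ζ²) = 1.31·√(1−0.387) = 1.03 rad/s.
Peak time t_p = π/ω_d = π/1.03 = 3.06 s.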